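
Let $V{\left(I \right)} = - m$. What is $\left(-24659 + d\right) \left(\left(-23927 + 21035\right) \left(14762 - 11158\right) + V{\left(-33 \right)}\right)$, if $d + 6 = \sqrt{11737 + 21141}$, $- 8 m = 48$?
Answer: $257077424730 - 10422762 \sqrt{32878} \approx 2.5519 \cdot 10^{11}$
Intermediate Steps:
$m = -6$ ($m = \left(- \frac{1}{8}\right) 48 = -6$)
$V{\left(I \right)} = 6$ ($V{\left(I \right)} = \left(-1\right) \left(-6\right) = 6$)
$d = -6 + \sqrt{32878}$ ($d = -6 + \sqrt{11737 + 21141} = -6 + \sqrt{32878} \approx 175.32$)
$\left(-24659 + d\right) \left(\left(-23927 + 21035\right) \left(14762 - 11158\right) + V{\left(-33 \right)}\right) = \left(-24659 - \left(6 - \sqrt{32878}\right)\right) \left(\left(-23927 + 21035\right) \left(14762 - 11158\right) + 6\right) = \left(-24665 + \sqrt{32878}\right) \left(\left(-2892\right) 3604 + 6\right) = \left(-24665 + \sqrt{32878}\right) \left(-10422768 + 6\right) = \left(-24665 + \sqrt{32878}\right) \left(-10422762\right) = 257077424730 - 10422762 \sqrt{32878}$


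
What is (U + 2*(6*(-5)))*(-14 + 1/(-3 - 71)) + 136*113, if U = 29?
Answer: 1169379/74 ≈ 15802.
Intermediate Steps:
(U + 2*(6*(-5)))*(-14 + 1/(-3 - 71)) + 136*113 = (29 + 2*(6*(-5)))*(-14 + 1/(-3 - 71)) + 136*113 = (29 + 2*(-30))*(-14 + 1/(-74)) + 15368 = (29 - 60)*(-14 - 1/74) + 15368 = -31*(-1037/74) + 15368 = 32147/74 + 15368 = 1169379/74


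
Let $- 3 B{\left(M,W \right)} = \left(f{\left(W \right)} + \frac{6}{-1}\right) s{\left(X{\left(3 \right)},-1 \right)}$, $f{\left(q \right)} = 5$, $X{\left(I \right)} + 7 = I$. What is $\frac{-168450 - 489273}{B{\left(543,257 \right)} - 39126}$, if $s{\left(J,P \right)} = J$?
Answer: $\frac{103851}{6178} \approx 16.81$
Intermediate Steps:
$X{\left(I \right)} = -7 + I$
$B{\left(M,W \right)} = - \frac{4}{3}$ ($B{\left(M,W \right)} = - \frac{\left(5 + \frac{6}{-1}\right) \left(-7 + 3\right)}{3} = - \frac{\left(5 + 6 \left(-1\right)\right) \left(-4\right)}{3} = - \frac{\left(5 - 6\right) \left(-4\right)}{3} = - \frac{\left(-1\right) \left(-4\right)}{3} = \left(- \frac{1}{3}\right) 4 = - \frac{4}{3}$)
$\frac{-168450 - 489273}{B{\left(543,257 \right)} - 39126} = \frac{-168450 - 489273}{- \frac{4}{3} - 39126} = - \frac{657723}{- \frac{117382}{3}} = \left(-657723\right) \left(- \frac{3}{117382}\right) = \frac{103851}{6178}$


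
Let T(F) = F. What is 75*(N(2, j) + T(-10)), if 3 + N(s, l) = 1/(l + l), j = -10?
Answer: -3915/4 ≈ -978.75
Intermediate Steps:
N(s, l) = -3 + 1/(2*l) (N(s, l) = -3 + 1/(l + l) = -3 + 1/(2*l))
75*(N(2, j) + T(-10)) = 75*((-3 + (1/2)/(-10)) - 10) = 75*((-3 + (1/2)*(-1/10)) - 10) = 75*((-3 - 1/20) - 10) = 75*(-61/20 - 10) = 75*(-261/20) = -3915/4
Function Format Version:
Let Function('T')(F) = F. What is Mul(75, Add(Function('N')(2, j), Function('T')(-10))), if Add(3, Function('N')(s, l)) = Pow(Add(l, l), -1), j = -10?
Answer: Rational(-3915, 4) ≈ -978.75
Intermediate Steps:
Function('N')(s, l) = Add(-3, Mul(Rational(1, 2), Pow(l, -1))) (Function('N')(s, l) = Add(-3, Pow(Add(l, l), -1)) = Add(-3, Pow(Mul(2, l), -1)) = Add(-3, Mul(Rational(1, 2), Pow(l, -1))))
Mul(75, Add(Function('N')(2, j), Function('T')(-10))) = Mul(75, Add(Add(-3, Mul(Rational(1, 2), Pow(-10, -1))), -10)) = Mul(75, Add(Add(-3, Mul(Rational(1, 2), Rational(-1, 10))), -10)) = Mul(75, Add(Add(-3, Rational(-1, 20)), -10)) = Mul(75, Add(Rational(-61, 20), -10)) = Mul(75, Rational(-261, 20)) = Rational(-3915, 4)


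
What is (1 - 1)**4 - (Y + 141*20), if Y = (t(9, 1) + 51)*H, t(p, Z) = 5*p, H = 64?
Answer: -8964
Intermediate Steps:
Y = 6144 (Y = (5*9 + 51)*64 = (45 + 51)*64 = 96*64 = 6144)
(1 - 1)**4 - (Y + 141*20) = (1 - 1)**4 - (6144 + 141*20) = 0**4 - (6144 + 2820) = 0 - 1*8964 = 0 - 8964 = -8964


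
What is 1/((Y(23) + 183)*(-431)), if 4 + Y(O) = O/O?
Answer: -1/77580 ≈ -1.2890e-5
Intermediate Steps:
Y(O) = -3 (Y(O) = -4 + O/O = -4 + 1 = -3)
1/((Y(23) + 183)*(-431)) = 1/((-3 + 183)*(-431)) = 1/(180*(-431)) = 1/(-77580) = -1/77580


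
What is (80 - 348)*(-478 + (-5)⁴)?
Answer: -39396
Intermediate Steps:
(80 - 348)*(-478 + (-5)⁴) = -268*(-478 + 625) = -268*147 = -39396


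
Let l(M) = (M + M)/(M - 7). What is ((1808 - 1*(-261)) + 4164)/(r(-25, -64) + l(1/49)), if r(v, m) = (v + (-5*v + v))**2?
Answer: 1065843/961874 ≈ 1.1081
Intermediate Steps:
l(M) = 2*M/(-7 + M) (l(M) = (2*M)/(-7 + M) = 2*M/(-7 + M))
r(v, m) = 9*v**2 (r(v, m) = (v - 4*v)**2 = (-3*v)**2 = 9*v**2)
((1808 - 1*(-261)) + 4164)/(r(-25, -64) + l(1/49)) = ((1808 - 1*(-261)) + 4164)/(9*(-25)**2 + 2/(49*(-7 + 1/49))) = ((1808 + 261) + 4164)/(9*625 + 2*(1/49)/(-7 + 1/49)) = (2069 + 4164)/(5625 + 2*(1/49)/(-342/49)) = 6233/(5625 + 2*(1/49)*(-49/342)) = 6233/(5625 - 1/171) = 6233/(961874/171) = 6233*(171/961874) = 1065843/961874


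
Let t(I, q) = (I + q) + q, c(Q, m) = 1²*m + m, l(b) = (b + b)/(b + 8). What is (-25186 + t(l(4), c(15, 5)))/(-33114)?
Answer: 37748/49671 ≈ 0.75996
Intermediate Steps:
l(b) = 2*b/(8 + b) (l(b) = (2*b)/(8 + b) = 2*b/(8 + b))
c(Q, m) = 2*m (c(Q, m) = 1*m + m = m + m = 2*m)
t(I, q) = I + 2*q
(-25186 + t(l(4), c(15, 5)))/(-33114) = (-25186 + (2*4/(8 + 4) + 2*(2*5)))/(-33114) = (-25186 + (2*4/12 + 2*10))*(-1/33114) = (-25186 + (2*4*(1/12) + 20))*(-1/33114) = (-25186 + (⅔ + 20))*(-1/33114) = (-25186 + 62/3)*(-1/33114) = -75496/3*(-1/33114) = 37748/49671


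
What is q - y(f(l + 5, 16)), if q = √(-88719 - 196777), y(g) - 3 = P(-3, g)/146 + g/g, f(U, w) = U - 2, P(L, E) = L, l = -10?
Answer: -581/146 + 2*I*√71374 ≈ -3.9795 + 534.32*I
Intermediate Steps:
f(U, w) = -2 + U
y(g) = 581/146 (y(g) = 3 + (-3/146 + g/g) = 3 + (-3*1/146 + 1) = 3 + (-3/146 + 1) = 3 + 143/146 = 581/146)
q = 2*I*√71374 (q = √(-285496) = 2*I*√71374 ≈ 534.32*I)
q - y(f(l + 5, 16)) = 2*I*√71374 - 1*581/146 = 2*I*√71374 - 581/146 = -581/146 + 2*I*√71374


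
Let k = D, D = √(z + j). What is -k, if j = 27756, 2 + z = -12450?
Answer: -2*√3826 ≈ -123.71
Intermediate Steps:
z = -12452 (z = -2 - 12450 = -12452)
D = 2*√3826 (D = √(-12452 + 27756) = √15304 = 2*√3826 ≈ 123.71)
k = 2*√3826 ≈ 123.71
-k = -2*√3826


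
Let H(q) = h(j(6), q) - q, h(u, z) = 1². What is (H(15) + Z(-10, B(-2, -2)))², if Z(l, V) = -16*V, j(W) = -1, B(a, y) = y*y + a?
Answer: 2116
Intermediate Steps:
B(a, y) = a + y² (B(a, y) = y² + a = a + y²)
h(u, z) = 1
H(q) = 1 - q
(H(15) + Z(-10, B(-2, -2)))² = ((1 - 1*15) - 16*(-2 + (-2)²))² = ((1 - 15) - 16*(-2 + 4))² = (-14 - 16*2)² = (-14 - 32)² = (-46)² = 2116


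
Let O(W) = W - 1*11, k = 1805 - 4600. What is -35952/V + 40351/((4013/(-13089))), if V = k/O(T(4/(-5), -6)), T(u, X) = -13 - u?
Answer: -7397691433641/56081675 ≈ -1.3191e+5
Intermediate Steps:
k = -2795
O(W) = -11 + W (O(W) = W - 11 = -11 + W)
V = 13975/116 (V = -2795/(-11 + (-13 - 4/(-5))) = -2795/(-11 + (-13 - 4*(-1)/5)) = -2795/(-11 + (-13 - 1*(-⅘))) = -2795/(-11 + (-13 + ⅘)) = -2795/(-11 - 61/5) = -2795/(-116/5) = -2795*(-5/116) = 13975/116 ≈ 120.47)
-35952/V + 40351/((4013/(-13089))) = -35952/13975/116 + 40351/((4013/(-13089))) = -35952*116/13975 + 40351/((4013*(-1/13089))) = -4170432/13975 + 40351/(-4013/13089) = -4170432/13975 + 40351*(-13089/4013) = -4170432/13975 - 528154239/4013 = -7397691433641/56081675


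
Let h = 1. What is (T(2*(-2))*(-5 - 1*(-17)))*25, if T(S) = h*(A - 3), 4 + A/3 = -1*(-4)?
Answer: -900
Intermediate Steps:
A = 0 (A = -12 + 3*(-1*(-4)) = -12 + 3*4 = -12 + 12 = 0)
T(S) = -3 (T(S) = 1*(0 - 3) = 1*(-3) = -3)
(T(2*(-2))*(-5 - 1*(-17)))*25 = -3*(-5 - 1*(-17))*25 = -3*(-5 + 17)*25 = -3*12*25 = -36*25 = -900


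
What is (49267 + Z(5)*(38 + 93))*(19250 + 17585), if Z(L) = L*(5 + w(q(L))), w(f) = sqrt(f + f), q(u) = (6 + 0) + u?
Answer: 1935384570 + 24126925*sqrt(22) ≈ 2.0485e+9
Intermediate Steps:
q(u) = 6 + u
w(f) = sqrt(2)*sqrt(f) (w(f) = sqrt(2*f) = sqrt(2)*sqrt(f))
Z(L) = L*(5 + sqrt(2)*sqrt(6 + L))
(49267 + Z(5)*(38 + 93))*(19250 + 17585) = (49267 + (5*(5 + sqrt(12 + 2*5)))*(38 + 93))*(19250 + 17585) = (49267 + (5*(5 + sqrt(12 + 10)))*131)*36835 = (49267 + (5*(5 + sqrt(22)))*131)*36835 = (49267 + (25 + 5*sqrt(22))*131)*36835 = (49267 + (3275 + 655*sqrt(22)))*36835 = (52542 + 655*sqrt(22))*36835 = 1935384570 + 24126925*sqrt(22)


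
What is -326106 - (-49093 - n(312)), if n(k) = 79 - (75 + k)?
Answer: -277321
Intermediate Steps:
n(k) = 4 - k (n(k) = 79 + (-75 - k) = 4 - k)
-326106 - (-49093 - n(312)) = -326106 - (-49093 - (4 - 1*312)) = -326106 - (-49093 - (4 - 312)) = -326106 - (-49093 - 1*(-308)) = -326106 - (-49093 + 308) = -326106 - 1*(-48785) = -326106 + 48785 = -277321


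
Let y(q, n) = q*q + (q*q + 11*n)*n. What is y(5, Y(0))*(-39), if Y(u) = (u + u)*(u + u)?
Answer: -975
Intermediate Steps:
Y(u) = 4*u² (Y(u) = (2*u)*(2*u) = 4*u²)
y(q, n) = q² + n*(q² + 11*n) (y(q, n) = q² + (q² + 11*n)*n = q² + n*(q² + 11*n))
y(5, Y(0))*(-39) = (5² + 11*(4*0²)² + (4*0²)*5²)*(-39) = (25 + 11*(4*0)² + (4*0)*25)*(-39) = (25 + 11*0² + 0*25)*(-39) = (25 + 11*0 + 0)*(-39) = (25 + 0 + 0)*(-39) = 25*(-39) = -975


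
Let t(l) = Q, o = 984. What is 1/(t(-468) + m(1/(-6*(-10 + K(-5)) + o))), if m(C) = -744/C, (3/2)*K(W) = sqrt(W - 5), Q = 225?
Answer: -86279/67006433209 - 992*I*sqrt(10)/201019299627 ≈ -1.2876e-6 - 1.5605e-8*I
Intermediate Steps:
K(W) = 2*sqrt(-5 + W)/3 (K(W) = 2*sqrt(W - 5)/3 = 2*sqrt(-5 + W)/3)
t(l) = 225
1/(t(-468) + m(1/(-6*(-10 + K(-5)) + o))) = 1/(225 - (732096 - 4464*(-10 + 2*sqrt(-5 - 5)/3))) = 1/(225 - (732096 - 4464*(-10 + 2*sqrt(-10)/3))) = 1/(225 - (732096 - 4464*(-10 + 2*(I*sqrt(10))/3))) = 1/(225 - (732096 - 4464*(-10 + 2*I*sqrt(10)/3))) = 1/(225 - (776736 - 2976*I*sqrt(10))) = 1/(225 - 744*(1044 - 4*I*sqrt(10))) = 1/(225 + (-776736 + 2976*I*sqrt(10))) = 1/(-776511 + 2976*I*sqrt(10))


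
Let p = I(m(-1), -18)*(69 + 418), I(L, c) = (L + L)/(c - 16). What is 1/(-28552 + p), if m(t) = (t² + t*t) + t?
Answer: -17/485871 ≈ -3.4989e-5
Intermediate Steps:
m(t) = t + 2*t² (m(t) = (t² + t²) + t = 2*t² + t = t + 2*t²)
I(L, c) = 2*L/(-16 + c) (I(L, c) = (2*L)/(-16 + c) = 2*L/(-16 + c))
p = -487/17 (p = (2*(-(1 + 2*(-1)))/(-16 - 18))*(69 + 418) = (2*(-(1 - 2))/(-34))*487 = (2*(-1*(-1))*(-1/34))*487 = (2*1*(-1/34))*487 = -1/17*487 = -487/17 ≈ -28.647)
1/(-28552 + p) = 1/(-28552 - 487/17) = 1/(-485871/17) = -17/485871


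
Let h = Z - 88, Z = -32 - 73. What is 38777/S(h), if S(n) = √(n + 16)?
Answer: -38777*I*√177/177 ≈ -2914.7*I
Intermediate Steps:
Z = -105
h = -193 (h = -105 - 88 = -193)
S(n) = √(16 + n)
38777/S(h) = 38777/(√(16 - 193)) = 38777/(√(-177)) = 38777/((I*√177)) = 38777*(-I*√177/177) = -38777*I*√177/177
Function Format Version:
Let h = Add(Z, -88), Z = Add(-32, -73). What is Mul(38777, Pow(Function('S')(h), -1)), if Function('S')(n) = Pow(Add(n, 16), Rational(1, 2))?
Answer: Mul(Rational(-38777, 177), I, Pow(177, Rational(1, 2))) ≈ Mul(-2914.7, I)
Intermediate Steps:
Z = -105
h = -193 (h = Add(-105, -88) = -193)
Function('S')(n) = Pow(Add(16, n), Rational(1, 2))
Mul(38777, Pow(Function('S')(h), -1)) = Mul(38777, Pow(Pow(Add(16, -193), Rational(1, 2)), -1)) = Mul(38777, Pow(Pow(-177, Rational(1, 2)), -1)) = Mul(38777, Pow(Mul(I, Pow(177, Rational(1, 2))), -1)) = Mul(38777, Mul(Rational(-1, 177), I, Pow(177, Rational(1, 2)))) = Mul(Rational(-38777, 177), I, Pow(177, Rational(1, 2)))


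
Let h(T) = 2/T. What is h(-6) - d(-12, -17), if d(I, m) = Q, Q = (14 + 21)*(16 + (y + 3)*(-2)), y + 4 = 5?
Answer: -841/3 ≈ -280.33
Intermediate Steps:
y = 1 (y = -4 + 5 = 1)
Q = 280 (Q = (14 + 21)*(16 + (1 + 3)*(-2)) = 35*(16 + 4*(-2)) = 35*(16 - 8) = 35*8 = 280)
d(I, m) = 280
h(-6) - d(-12, -17) = 2/(-6) - 1*280 = 2*(-1/6) - 280 = -1/3 - 280 = -841/3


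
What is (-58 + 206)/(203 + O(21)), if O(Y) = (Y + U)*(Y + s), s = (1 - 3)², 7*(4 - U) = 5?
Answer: 1036/5671 ≈ 0.18268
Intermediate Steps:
U = 23/7 (U = 4 - ⅐*5 = 4 - 5/7 = 23/7 ≈ 3.2857)
s = 4 (s = (-2)² = 4)
O(Y) = (4 + Y)*(23/7 + Y) (O(Y) = (Y + 23/7)*(Y + 4) = (23/7 + Y)*(4 + Y) = (4 + Y)*(23/7 + Y))
(-58 + 206)/(203 + O(21)) = (-58 + 206)/(203 + (92/7 + 21² + (51/7)*21)) = 148/(203 + (92/7 + 441 + 153)) = 148/(203 + 4250/7) = 148/(5671/7) = 148*(7/5671) = 1036/5671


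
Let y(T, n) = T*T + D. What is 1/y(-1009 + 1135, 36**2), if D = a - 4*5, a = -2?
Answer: 1/15854 ≈ 6.3076e-5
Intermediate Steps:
D = -22 (D = -2 - 4*5 = -2 - 20 = -22)
y(T, n) = -22 + T**2 (y(T, n) = T*T - 22 = T**2 - 22 = -22 + T**2)
1/y(-1009 + 1135, 36**2) = 1/(-22 + (-1009 + 1135)**2) = 1/(-22 + 126**2) = 1/(-22 + 15876) = 1/15854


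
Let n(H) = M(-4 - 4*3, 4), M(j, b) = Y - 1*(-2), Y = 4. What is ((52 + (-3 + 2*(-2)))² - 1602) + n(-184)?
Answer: 429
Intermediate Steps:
M(j, b) = 6 (M(j, b) = 4 - 1*(-2) = 4 + 2 = 6)
n(H) = 6
((52 + (-3 + 2*(-2)))² - 1602) + n(-184) = ((52 + (-3 + 2*(-2)))² - 1602) + 6 = ((52 + (-3 - 4))² - 1602) + 6 = ((52 - 7)² - 1602) + 6 = (45² - 1602) + 6 = (2025 - 1602) + 6 = 423 + 6 = 429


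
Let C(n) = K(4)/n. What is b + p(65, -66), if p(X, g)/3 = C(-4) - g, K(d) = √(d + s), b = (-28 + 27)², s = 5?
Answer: 787/4 ≈ 196.75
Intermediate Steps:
b = 1 (b = (-1)² = 1)
K(d) = √(5 + d) (K(d) = √(d + 5) = √(5 + d))
C(n) = 3/n (C(n) = √(5 + 4)/n = √9/n = 3/n)
p(X, g) = -9/4 - 3*g (p(X, g) = 3*(3/(-4) - g) = 3*(3*(-¼) - g) = 3*(-¾ - g) = -9/4 - 3*g)
b + p(65, -66) = 1 + (-9/4 - 3*(-66)) = 1 + (-9/4 + 198) = 1 + 783/4 = 787/4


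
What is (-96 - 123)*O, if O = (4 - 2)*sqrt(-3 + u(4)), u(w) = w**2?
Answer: -438*sqrt(13) ≈ -1579.2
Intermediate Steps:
O = 2*sqrt(13) (O = (4 - 2)*sqrt(-3 + 4**2) = 2*sqrt(-3 + 16) = 2*sqrt(13) ≈ 7.2111)
(-96 - 123)*O = (-96 - 123)*(2*sqrt(13)) = -438*sqrt(13)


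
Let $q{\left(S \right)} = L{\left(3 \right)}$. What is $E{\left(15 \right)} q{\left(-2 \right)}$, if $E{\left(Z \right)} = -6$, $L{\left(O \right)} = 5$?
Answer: $-30$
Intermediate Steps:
$q{\left(S \right)} = 5$
$E{\left(15 \right)} q{\left(-2 \right)} = \left(-6\right) 5 = -30$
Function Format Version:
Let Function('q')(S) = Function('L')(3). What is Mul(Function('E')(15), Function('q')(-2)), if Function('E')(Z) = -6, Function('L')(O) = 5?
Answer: -30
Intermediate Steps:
Function('q')(S) = 5
Mul(Function('E')(15), Function('q')(-2)) = Mul(-6, 5) = -30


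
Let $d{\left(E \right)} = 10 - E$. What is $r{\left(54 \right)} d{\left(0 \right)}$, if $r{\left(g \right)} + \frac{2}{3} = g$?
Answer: $\frac{1600}{3} \approx 533.33$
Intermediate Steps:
$r{\left(g \right)} = - \frac{2}{3} + g$
$r{\left(54 \right)} d{\left(0 \right)} = \left(- \frac{2}{3} + 54\right) \left(10 - 0\right) = \frac{160 \left(10 + 0\right)}{3} = \frac{160}{3} \cdot 10 = \frac{1600}{3}$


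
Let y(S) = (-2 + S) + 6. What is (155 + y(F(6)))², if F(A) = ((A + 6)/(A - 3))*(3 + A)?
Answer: 38025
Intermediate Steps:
F(A) = (3 + A)*(6 + A)/(-3 + A) (F(A) = ((6 + A)/(-3 + A))*(3 + A) = (3 + A)*(6 + A)/(-3 + A))
y(S) = 4 + S
(155 + y(F(6)))² = (155 + (4 + (18 + 6² + 9*6)/(-3 + 6)))² = (155 + (4 + (18 + 36 + 54)/3))² = (155 + (4 + (⅓)*108))² = (155 + (4 + 36))² = (155 + 40)² = 195² = 38025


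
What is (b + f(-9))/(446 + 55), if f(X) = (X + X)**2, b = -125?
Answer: 199/501 ≈ 0.39721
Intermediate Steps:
f(X) = 4*X**2 (f(X) = (2*X)**2 = 4*X**2)
(b + f(-9))/(446 + 55) = (-125 + 4*(-9)**2)/(446 + 55) = (-125 + 4*81)/501 = (-125 + 324)*(1/501) = 199*(1/501) = 199/501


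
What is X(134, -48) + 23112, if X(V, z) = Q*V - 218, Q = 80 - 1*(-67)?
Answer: 42592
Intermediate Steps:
Q = 147 (Q = 80 + 67 = 147)
X(V, z) = -218 + 147*V (X(V, z) = 147*V - 218 = -218 + 147*V)
X(134, -48) + 23112 = (-218 + 147*134) + 23112 = (-218 + 19698) + 23112 = 19480 + 23112 = 42592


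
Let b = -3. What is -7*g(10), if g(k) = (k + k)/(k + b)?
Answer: -20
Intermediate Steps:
g(k) = 2*k/(-3 + k) (g(k) = (k + k)/(k - 3) = (2*k)/(-3 + k) = 2*k/(-3 + k))
-7*g(10) = -14*10/(-3 + 10) = -14*10/7 = -7*20/7 = -20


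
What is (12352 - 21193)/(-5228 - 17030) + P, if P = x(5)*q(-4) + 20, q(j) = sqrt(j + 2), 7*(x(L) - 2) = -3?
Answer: 454001/22258 + 11*I*sqrt(2)/7 ≈ 20.397 + 2.2223*I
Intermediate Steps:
x(L) = 11/7 (x(L) = 2 + (1/7)*(-3) = 2 - 3/7 = 11/7)
q(j) = sqrt(2 + j)
P = 20 + 11*I*sqrt(2)/7 (P = 11*sqrt(2 - 4)/7 + 20 = 11*sqrt(-2)/7 + 20 = 11*(I*sqrt(2))/7 + 20 = 11*I*sqrt(2)/7 + 20 = 20 + 11*I*sqrt(2)/7 ≈ 20.0 + 2.2223*I)
(12352 - 21193)/(-5228 - 17030) + P = (12352 - 21193)/(-5228 - 17030) + (20 + 11*I*sqrt(2)/7) = -8841/(-22258) + (20 + 11*I*sqrt(2)/7) = -8841*(-1/22258) + (20 + 11*I*sqrt(2)/7) = 8841/22258 + (20 + 11*I*sqrt(2)/7) = 454001/22258 + 11*I*sqrt(2)/7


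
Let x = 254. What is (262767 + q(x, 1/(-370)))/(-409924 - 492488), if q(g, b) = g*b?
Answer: -12152942/41736555 ≈ -0.29118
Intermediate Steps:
q(g, b) = b*g
(262767 + q(x, 1/(-370)))/(-409924 - 492488) = (262767 + 254/(-370))/(-409924 - 492488) = (262767 - 1/370*254)/(-902412) = (262767 - 127/185)*(-1/902412) = (48611768/185)*(-1/902412) = -12152942/41736555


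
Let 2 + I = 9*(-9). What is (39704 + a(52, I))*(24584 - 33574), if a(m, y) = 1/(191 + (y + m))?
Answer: -5711024259/16 ≈ -3.5694e+8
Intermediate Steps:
I = -83 (I = -2 + 9*(-9) = -2 - 81 = -83)
a(m, y) = 1/(191 + m + y) (a(m, y) = 1/(191 + (m + y)) = 1/(191 + m + y))
(39704 + a(52, I))*(24584 - 33574) = (39704 + 1/(191 + 52 - 83))*(24584 - 33574) = (39704 + 1/160)*(-8990) = (6352641/160)*(-8990) = -5711024259/16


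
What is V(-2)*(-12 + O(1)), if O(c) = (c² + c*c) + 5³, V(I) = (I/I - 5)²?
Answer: 1840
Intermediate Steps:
V(I) = 16 (V(I) = (1 - 5)² = (-4)² = 16)
O(c) = 125 + 2*c² (O(c) = (c² + c²) + 125 = 2*c² + 125 = 125 + 2*c²)
V(-2)*(-12 + O(1)) = 16*(-12 + (125 + 2*1²)) = 16*(-12 + (125 + 2*1)) = 16*(-12 + (125 + 2)) = 16*(-12 + 127) = 16*115 = 1840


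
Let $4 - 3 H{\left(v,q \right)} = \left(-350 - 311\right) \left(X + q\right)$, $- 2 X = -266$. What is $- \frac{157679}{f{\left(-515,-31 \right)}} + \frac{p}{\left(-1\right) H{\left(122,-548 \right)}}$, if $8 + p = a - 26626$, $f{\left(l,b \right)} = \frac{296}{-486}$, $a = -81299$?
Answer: $\frac{3503483843605}{13532676} \approx 2.5889 \cdot 10^{5}$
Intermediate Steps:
$X = 133$ ($X = \left(- \frac{1}{2}\right) \left(-266\right) = 133$)
$H{\left(v,q \right)} = \frac{87917}{3} + \frac{661 q}{3}$ ($H{\left(v,q \right)} = \frac{4}{3} - \frac{\left(-350 - 311\right) \left(133 + q\right)}{3} = \frac{4}{3} - \frac{\left(-661\right) \left(133 + q\right)}{3} = \frac{4}{3} - \frac{-87913 - 661 q}{3} = \frac{4}{3} + \left(\frac{87913}{3} + \frac{661 q}{3}\right) = \frac{87917}{3} + \frac{661 q}{3}$)
$f{\left(l,b \right)} = - \frac{148}{243}$ ($f{\left(l,b \right)} = 296 \left(- \frac{1}{486}\right) = - \frac{148}{243}$)
$p = -107933$ ($p = -8 - 107925 = -107933$)
$- \frac{157679}{f{\left(-515,-31 \right)}} + \frac{p}{\left(-1\right) H{\left(122,-548 \right)}} = - \frac{157679}{- \frac{148}{243}} - \frac{107933}{\left(-1\right) \left(\frac{87917}{3} + \frac{661}{3} \left(-548\right)\right)} = \left(-157679\right) \left(- \frac{243}{148}\right) - \frac{107933}{\left(-1\right) \left(\frac{87917}{3} - \frac{362228}{3}\right)} = \frac{38315997}{148} - \frac{107933}{\left(-1\right) \left(-91437\right)} = \frac{38315997}{148} - \frac{107933}{91437} = \frac{3503483843605}{13532676}$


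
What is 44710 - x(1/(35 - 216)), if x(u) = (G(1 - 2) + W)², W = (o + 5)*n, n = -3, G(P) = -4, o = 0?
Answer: 44349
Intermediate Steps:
W = -15 (W = (0 + 5)*(-3) = 5*(-3) = -15)
x(u) = 361 (x(u) = (-4 - 15)² = (-19)² = 361)
44710 - x(1/(35 - 216)) = 44710 - 1*361 = 44710 - 361 = 44349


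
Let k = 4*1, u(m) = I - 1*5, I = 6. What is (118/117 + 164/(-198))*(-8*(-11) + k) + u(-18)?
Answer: 22631/1287 ≈ 17.584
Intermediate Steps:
u(m) = 1 (u(m) = 6 - 1*5 = 6 - 5 = 1)
k = 4
(118/117 + 164/(-198))*(-8*(-11) + k) + u(-18) = (118/117 + 164/(-198))*(-8*(-11) + 4) + 1 = (118*(1/117) + 164*(-1/198))*(88 + 4) + 1 = (118/117 - 82/99)*92 + 1 = (232/1287)*92 + 1 = 21344/1287 + 1 = 22631/1287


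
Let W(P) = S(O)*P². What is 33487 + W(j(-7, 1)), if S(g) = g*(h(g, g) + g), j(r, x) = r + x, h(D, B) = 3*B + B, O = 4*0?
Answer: 33487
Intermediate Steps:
O = 0
h(D, B) = 4*B
S(g) = 5*g² (S(g) = g*(4*g + g) = g*(5*g) = 5*g²)
W(P) = 0 (W(P) = (5*0²)*P² = (5*0)*P² = 0*P² = 0)
33487 + W(j(-7, 1)) = 33487 + 0 = 33487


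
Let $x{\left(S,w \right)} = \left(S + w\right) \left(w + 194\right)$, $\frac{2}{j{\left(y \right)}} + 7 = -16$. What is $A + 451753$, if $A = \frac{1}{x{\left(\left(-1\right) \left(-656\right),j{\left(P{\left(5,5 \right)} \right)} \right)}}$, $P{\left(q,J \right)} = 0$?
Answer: $\frac{30395550081209}{67283560} \approx 4.5175 \cdot 10^{5}$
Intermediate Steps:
$j{\left(y \right)} = - \frac{2}{23}$ ($j{\left(y \right)} = \frac{2}{-7 - 16} = \frac{2}{-23} = 2 \left(- \frac{1}{23}\right) = - \frac{2}{23}$)
$x{\left(S,w \right)} = \left(194 + w\right) \left(S + w\right)$ ($x{\left(S,w \right)} = \left(S + w\right) \left(194 + w\right) = \left(194 + w\right) \left(S + w\right)$)
$A = \frac{529}{67283560}$ ($A = \frac{1}{\left(- \frac{2}{23}\right)^{2} + 194 \left(\left(-1\right) \left(-656\right)\right) + 194 \left(- \frac{2}{23}\right) + \left(-1\right) \left(-656\right) \left(- \frac{2}{23}\right)} = \frac{1}{\frac{4}{529} + 194 \cdot 656 - \frac{388}{23} + 656 \left(- \frac{2}{23}\right)} = \frac{1}{\frac{4}{529} + 127264 - \frac{388}{23} - \frac{1312}{23}} = \frac{1}{\frac{67283560}{529}} = \frac{529}{67283560} \approx 7.8623 \cdot 10^{-6}$)
$A + 451753 = \frac{529}{67283560} + 451753 = \frac{30395550081209}{67283560}$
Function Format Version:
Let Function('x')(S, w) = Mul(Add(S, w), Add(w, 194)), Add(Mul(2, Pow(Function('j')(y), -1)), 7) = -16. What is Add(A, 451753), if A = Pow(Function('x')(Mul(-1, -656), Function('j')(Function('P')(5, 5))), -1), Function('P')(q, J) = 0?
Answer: Rational(30395550081209, 67283560) ≈ 4.5175e+5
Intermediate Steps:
Function('j')(y) = Rational(-2, 23) (Function('j')(y) = Mul(2, Pow(Add(-7, -16), -1)) = Mul(2, Pow(-23, -1)) = Mul(2, Rational(-1, 23)) = Rational(-2, 23))
Function('x')(S, w) = Mul(Add(194, w), Add(S, w)) (Function('x')(S, w) = Mul(Add(S, w), Add(194, w)) = Mul(Add(194, w), Add(S, w)))
A = Rational(529, 67283560) (A = Pow(Add(Pow(Rational(-2, 23), 2), Mul(194, Mul(-1, -656)), Mul(194, Rational(-2, 23)), Mul(Mul(-1, -656), Rational(-2, 23))), -1) = Pow(Add(Rational(4, 529), Mul(194, 656), Rational(-388, 23), Mul(656, Rational(-2, 23))), -1) = Pow(Add(Rational(4, 529), 127264, Rational(-388, 23), Rational(-1312, 23)), -1) = Pow(Rational(67283560, 529), -1) = Rational(529, 67283560) ≈ 7.8623e-6)
Add(A, 451753) = Add(Rational(529, 67283560), 451753) = Rational(30395550081209, 67283560)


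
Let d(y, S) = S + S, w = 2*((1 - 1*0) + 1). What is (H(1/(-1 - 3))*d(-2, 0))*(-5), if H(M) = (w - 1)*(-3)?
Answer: 0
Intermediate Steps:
w = 4 (w = 2*((1 + 0) + 1) = 2*(1 + 1) = 2*2 = 4)
d(y, S) = 2*S
H(M) = -9 (H(M) = (4 - 1)*(-3) = 3*(-3) = -9)
(H(1/(-1 - 3))*d(-2, 0))*(-5) = -18*0*(-5) = -9*0*(-5) = 0*(-5) = 0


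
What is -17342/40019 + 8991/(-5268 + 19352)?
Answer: 16509443/80518228 ≈ 0.20504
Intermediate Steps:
-17342/40019 + 8991/(-5268 + 19352) = -17342*1/40019 + 8991/14084 = -17342/40019 + 8991*(1/14084) = -17342/40019 + 8991/14084 = 16509443/80518228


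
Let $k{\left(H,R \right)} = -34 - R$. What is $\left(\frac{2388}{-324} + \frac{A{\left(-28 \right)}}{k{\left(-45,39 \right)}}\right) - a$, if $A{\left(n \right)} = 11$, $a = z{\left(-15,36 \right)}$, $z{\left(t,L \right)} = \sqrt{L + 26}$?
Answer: $- \frac{14824}{1971} - \sqrt{62} \approx -15.395$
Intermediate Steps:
$z{\left(t,L \right)} = \sqrt{26 + L}$
$a = \sqrt{62}$ ($a = \sqrt{26 + 36} = \sqrt{62} \approx 7.874$)
$\left(\frac{2388}{-324} + \frac{A{\left(-28 \right)}}{k{\left(-45,39 \right)}}\right) - a = \left(\frac{2388}{-324} + \frac{11}{-34 - 39}\right) - \sqrt{62} = \left(2388 \left(- \frac{1}{324}\right) + \frac{11}{-34 - 39}\right) - \sqrt{62} = \left(- \frac{199}{27} + \frac{11}{-73}\right) - \sqrt{62} = \left(- \frac{199}{27} + 11 \left(- \frac{1}{73}\right)\right) - \sqrt{62} = \left(- \frac{199}{27} - \frac{11}{73}\right) - \sqrt{62} = - \frac{14824}{1971} - \sqrt{62}$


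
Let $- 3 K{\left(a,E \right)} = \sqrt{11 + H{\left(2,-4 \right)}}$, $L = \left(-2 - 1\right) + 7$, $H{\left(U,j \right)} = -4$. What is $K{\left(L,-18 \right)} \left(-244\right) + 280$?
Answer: $280 + \frac{244 \sqrt{7}}{3} \approx 495.19$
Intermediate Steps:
$L = 4$ ($L = -3 + 7 = 4$)
$K{\left(a,E \right)} = - \frac{\sqrt{7}}{3}$ ($K{\left(a,E \right)} = - \frac{\sqrt{11 - 4}}{3} = - \frac{\sqrt{7}}{3}$)
$K{\left(L,-18 \right)} \left(-244\right) + 280 = - \frac{\sqrt{7}}{3} \left(-244\right) + 280 = \frac{244 \sqrt{7}}{3} + 280 = 280 + \frac{244 \sqrt{7}}{3}$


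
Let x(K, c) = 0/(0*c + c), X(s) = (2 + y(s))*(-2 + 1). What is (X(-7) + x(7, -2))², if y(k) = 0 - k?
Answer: 81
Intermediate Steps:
y(k) = -k
X(s) = -2 + s (X(s) = (2 - s)*(-2 + 1) = (2 - s)*(-1) = -2 + s)
x(K, c) = 0 (x(K, c) = 0/(0 + c) = 0/c = 0)
(X(-7) + x(7, -2))² = ((-2 - 7) + 0)² = (-9 + 0)² = (-9)² = 81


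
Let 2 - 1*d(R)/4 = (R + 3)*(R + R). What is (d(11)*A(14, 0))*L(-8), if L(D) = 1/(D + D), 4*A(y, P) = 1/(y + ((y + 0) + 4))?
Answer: 153/256 ≈ 0.59766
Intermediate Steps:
A(y, P) = 1/(4*(4 + 2*y)) (A(y, P) = 1/(4*(y + ((y + 0) + 4))) = 1/(4*(y + (y + 4))) = 1/(4*(y + (4 + y))) = 1/(4*(4 + 2*y)))
d(R) = 8 - 8*R*(3 + R) (d(R) = 8 - 4*(R + 3)*(R + R) = 8 - 4*(3 + R)*2*R = 8 - 8*R*(3 + R))
L(D) = 1/(2*D)
(d(11)*A(14, 0))*L(-8) = ((8 - 24*11 - 8*11²)*(1/(8*(2 + 14))))*((½)/(-8)) = ((8 - 264 - 8*121)*((⅛)/16))*((½)*(-⅛)) = ((8 - 264 - 968)*((⅛)*(1/16)))*(-1/16) = -1224*1/128*(-1/16) = -153/16*(-1/16) = 153/256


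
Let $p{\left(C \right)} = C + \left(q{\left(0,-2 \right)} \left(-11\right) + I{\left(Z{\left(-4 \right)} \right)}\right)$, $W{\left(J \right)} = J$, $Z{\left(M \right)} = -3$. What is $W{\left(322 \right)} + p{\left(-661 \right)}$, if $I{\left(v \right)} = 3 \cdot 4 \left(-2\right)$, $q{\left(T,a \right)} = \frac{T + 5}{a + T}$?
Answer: $- \frac{671}{2} \approx -335.5$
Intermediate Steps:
$q{\left(T,a \right)} = \frac{5 + T}{T + a}$
$I{\left(v \right)} = -24$ ($I{\left(v \right)} = 3 \left(-8\right) = -24$)
$p{\left(C \right)} = \frac{7}{2} + C$ ($p{\left(C \right)} = C - \left(24 - \frac{5 + 0}{0 - 2} \left(-11\right)\right) = C - \left(24 - \frac{1}{-2} \cdot 5 \left(-11\right)\right) = C - \left(24 - \left(- \frac{1}{2}\right) 5 \left(-11\right)\right) = C - - \frac{7}{2} = C + \left(\frac{55}{2} - 24\right) = C + \frac{7}{2} = \frac{7}{2} + C$)
$W{\left(322 \right)} + p{\left(-661 \right)} = 322 + \left(\frac{7}{2} - 661\right) = 322 - \frac{1315}{2} = - \frac{671}{2}$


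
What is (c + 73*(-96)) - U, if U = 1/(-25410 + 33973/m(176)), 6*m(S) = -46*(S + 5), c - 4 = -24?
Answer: -744150983809/105883749 ≈ -7028.0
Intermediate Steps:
c = -20 (c = 4 - 24 = -20)
m(S) = -115/3 - 23*S/3 (m(S) = (-46*(S + 5))/6 = (-46*(5 + S))/6 = (-230 - 46*S)/6 = -115/3 - 23*S/3)
U = -4163/105883749 (U = 1/(-25410 + 33973/(-115/3 - 23/3*176)) = 1/(-25410 + 33973/(-115/3 - 4048/3)) = 1/(-25410 + 33973/(-4163/3)) = 1/(-25410 + 33973*(-3/4163)) = 1/(-25410 - 101919/4163) = 1/(-105883749/4163) = -4163/105883749 ≈ -3.9317e-5)
(c + 73*(-96)) - U = (-20 + 73*(-96)) - 1*(-4163/105883749) = (-20 - 7008) + 4163/105883749 = -7028 + 4163/105883749 = -744150983809/105883749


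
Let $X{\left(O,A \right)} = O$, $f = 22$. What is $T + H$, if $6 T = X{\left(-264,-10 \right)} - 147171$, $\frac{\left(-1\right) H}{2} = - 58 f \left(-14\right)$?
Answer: $- \frac{120601}{2} \approx -60301.0$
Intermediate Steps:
$H = -35728$ ($H = - 2 \left(-58\right) 22 \left(-14\right) = - 2 \left(\left(-1276\right) \left(-14\right)\right) = \left(-2\right) 17864 = -35728$)
$T = - \frac{49145}{2}$ ($T = \frac{-264 - 147171}{6} = \frac{1}{6} \left(-147435\right) = - \frac{49145}{2} \approx -24573.0$)
$T + H = - \frac{49145}{2} - 35728 = - \frac{120601}{2}$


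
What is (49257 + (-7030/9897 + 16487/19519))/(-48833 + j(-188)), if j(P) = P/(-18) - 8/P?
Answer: -1341681369097620/1329843015737063 ≈ -1.0089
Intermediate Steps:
j(P) = -8/P - P/18 (j(P) = P*(-1/18) - 8/P = -P/18 - 8/P = -8/P - P/18)
(49257 + (-7030/9897 + 16487/19519))/(-48833 + j(-188)) = (49257 + (-7030/9897 + 16487/19519))/(-48833 + (-8/(-188) - 1/18*(-188))) = (49257 + (-7030*1/9897 + 16487*(1/19519)))/(-48833 + (-8*(-1/188) + 94/9)) = (49257 + (-7030/9897 + 16487/19519))/(-48833 + (2/47 + 94/9)) = (49257 + 25953269/193179543)/(-48833 + 4436/423) = 9515470702820/(193179543*(-20651923/423)) = (9515470702820/193179543)*(-423/20651923) = -1341681369097620/1329843015737063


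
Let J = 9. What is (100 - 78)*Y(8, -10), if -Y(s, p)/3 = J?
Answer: -594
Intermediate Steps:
Y(s, p) = -27 (Y(s, p) = -3*9 = -27)
(100 - 78)*Y(8, -10) = (100 - 78)*(-27) = 22*(-27) = -594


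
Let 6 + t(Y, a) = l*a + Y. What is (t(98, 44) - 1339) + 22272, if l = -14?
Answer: 20409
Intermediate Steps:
t(Y, a) = -6 + Y - 14*a (t(Y, a) = -6 + (-14*a + Y) = -6 + (Y - 14*a) = -6 + Y - 14*a)
(t(98, 44) - 1339) + 22272 = ((-6 + 98 - 14*44) - 1339) + 22272 = ((-6 + 98 - 616) - 1339) + 22272 = (-524 - 1339) + 22272 = -1863 + 22272 = 20409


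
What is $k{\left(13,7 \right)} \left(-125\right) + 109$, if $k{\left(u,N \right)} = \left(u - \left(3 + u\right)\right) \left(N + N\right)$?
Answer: $5359$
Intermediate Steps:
$k{\left(u,N \right)} = - 6 N$ ($k{\left(u,N \right)} = - 3 \cdot 2 N = - 6 N$)
$k{\left(13,7 \right)} \left(-125\right) + 109 = \left(-6\right) 7 \left(-125\right) + 109 = \left(-42\right) \left(-125\right) + 109 = 5250 + 109 = 5359$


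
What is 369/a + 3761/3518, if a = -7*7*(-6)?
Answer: 200323/86191 ≈ 2.3242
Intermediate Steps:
a = 294 (a = -49*(-6) = 294)
369/a + 3761/3518 = 369/294 + 3761/3518 = 369*(1/294) + 3761*(1/3518) = 123/98 + 3761/3518 = 200323/86191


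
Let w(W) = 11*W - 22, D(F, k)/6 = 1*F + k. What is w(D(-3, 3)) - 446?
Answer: -468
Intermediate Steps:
D(F, k) = 6*F + 6*k (D(F, k) = 6*(1*F + k) = 6*(F + k) = 6*F + 6*k)
w(W) = -22 + 11*W
w(D(-3, 3)) - 446 = (-22 + 11*(6*(-3) + 6*3)) - 446 = (-22 + 11*(-18 + 18)) - 446 = (-22 + 11*0) - 446 = (-22 + 0) - 446 = -22 - 446 = -468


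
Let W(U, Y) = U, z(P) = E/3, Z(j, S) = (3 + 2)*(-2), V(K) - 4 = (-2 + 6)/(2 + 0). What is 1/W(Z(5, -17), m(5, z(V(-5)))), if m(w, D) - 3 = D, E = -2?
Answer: -⅒ ≈ -0.10000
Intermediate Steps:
V(K) = 6 (V(K) = 4 + (-2 + 6)/(2 + 0) = 4 + 4/2 = 4 + 4*(½) = 4 + 2 = 6)
Z(j, S) = -10 (Z(j, S) = 5*(-2) = -10)
z(P) = -⅔ (z(P) = -2/3 = -2*⅓ = -⅔)
m(w, D) = 3 + D
1/W(Z(5, -17), m(5, z(V(-5)))) = 1/(-10) = -⅒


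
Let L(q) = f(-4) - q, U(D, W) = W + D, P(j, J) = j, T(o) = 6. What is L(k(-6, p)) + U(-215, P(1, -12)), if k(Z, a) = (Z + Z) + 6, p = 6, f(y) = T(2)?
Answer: -202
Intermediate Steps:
f(y) = 6
U(D, W) = D + W
k(Z, a) = 6 + 2*Z (k(Z, a) = 2*Z + 6 = 6 + 2*Z)
L(q) = 6 - q
L(k(-6, p)) + U(-215, P(1, -12)) = (6 - (6 + 2*(-6))) + (-215 + 1) = (6 - (6 - 12)) - 214 = (6 - 1*(-6)) - 214 = (6 + 6) - 214 = 12 - 214 = -202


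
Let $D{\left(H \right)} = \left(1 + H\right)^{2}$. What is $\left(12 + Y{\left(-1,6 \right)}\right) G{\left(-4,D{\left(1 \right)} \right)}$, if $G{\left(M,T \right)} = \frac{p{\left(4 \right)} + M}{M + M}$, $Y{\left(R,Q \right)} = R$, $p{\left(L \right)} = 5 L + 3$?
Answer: $- \frac{209}{8} \approx -26.125$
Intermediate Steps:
$p{\left(L \right)} = 3 + 5 L$
$G{\left(M,T \right)} = \frac{23 + M}{2 M}$ ($G{\left(M,T \right)} = \frac{\left(3 + 5 \cdot 4\right) + M}{M + M} = \frac{\left(3 + 20\right) + M}{2 M} = \left(23 + M\right) \frac{1}{2 M} = \frac{23 + M}{2 M}$)
$\left(12 + Y{\left(-1,6 \right)}\right) G{\left(-4,D{\left(1 \right)} \right)} = \left(12 - 1\right) \frac{23 - 4}{2 \left(-4\right)} = 11 \cdot \frac{1}{2} \left(- \frac{1}{4}\right) 19 = 11 \left(- \frac{19}{8}\right) = - \frac{209}{8}$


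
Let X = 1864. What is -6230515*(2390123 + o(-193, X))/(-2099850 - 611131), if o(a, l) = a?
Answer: 14890494713950/2710981 ≈ 5.4927e+6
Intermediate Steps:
-6230515*(2390123 + o(-193, X))/(-2099850 - 611131) = -6230515*(2390123 - 193)/(-2099850 - 611131) = -6230515/((-2710981/2389930)) = -6230515/((-2710981*1/2389930)) = -6230515/(-2710981/2389930) = -6230515*(-2389930/2710981) = 14890494713950/2710981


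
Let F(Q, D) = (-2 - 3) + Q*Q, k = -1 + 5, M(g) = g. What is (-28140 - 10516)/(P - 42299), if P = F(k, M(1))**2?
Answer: 19328/21089 ≈ 0.91650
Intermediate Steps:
k = 4
F(Q, D) = -5 + Q**2
P = 121 (P = (-5 + 4**2)**2 = (-5 + 16)**2 = 11**2 = 121)
(-28140 - 10516)/(P - 42299) = (-28140 - 10516)/(121 - 42299) = -38656/(-42178) = -38656*(-1/42178) = 19328/21089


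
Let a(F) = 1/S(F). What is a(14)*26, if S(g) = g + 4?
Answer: 13/9 ≈ 1.4444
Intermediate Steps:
S(g) = 4 + g
a(F) = 1/(4 + F)
a(14)*26 = 26/(4 + 14) = 26/18 = (1/18)*26 = 13/9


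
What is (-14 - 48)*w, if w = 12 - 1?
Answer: -682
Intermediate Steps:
w = 11
(-14 - 48)*w = (-14 - 48)*11 = -62*11 = -682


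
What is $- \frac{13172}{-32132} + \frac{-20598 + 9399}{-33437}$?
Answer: $\frac{6898952}{9262049} \approx 0.74486$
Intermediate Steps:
$- \frac{13172}{-32132} + \frac{-20598 + 9399}{-33437} = \left(-13172\right) \left(- \frac{1}{32132}\right) - - \frac{11199}{33437} = \frac{3293}{8033} + \frac{11199}{33437} = \frac{6898952}{9262049}$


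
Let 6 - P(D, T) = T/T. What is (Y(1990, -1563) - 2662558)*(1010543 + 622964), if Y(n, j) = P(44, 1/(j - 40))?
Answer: -4349298963371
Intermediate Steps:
P(D, T) = 5 (P(D, T) = 6 - T/T = 6 - 1*1 = 6 - 1 = 5)
Y(n, j) = 5
(Y(1990, -1563) - 2662558)*(1010543 + 622964) = (5 - 2662558)*(1010543 + 622964) = -2662553*1633507 = -4349298963371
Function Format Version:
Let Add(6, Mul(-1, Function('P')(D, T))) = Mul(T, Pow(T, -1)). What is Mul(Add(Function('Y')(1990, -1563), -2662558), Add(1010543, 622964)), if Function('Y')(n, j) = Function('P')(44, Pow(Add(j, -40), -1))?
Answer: -4349298963371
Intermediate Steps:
Function('P')(D, T) = 5 (Function('P')(D, T) = Add(6, Mul(-1, Mul(T, Pow(T, -1)))) = Add(6, Mul(-1, 1)) = Add(6, -1) = 5)
Function('Y')(n, j) = 5
Mul(Add(Function('Y')(1990, -1563), -2662558), Add(1010543, 622964)) = Mul(Add(5, -2662558), Add(1010543, 622964)) = Mul(-2662553, 1633507) = -4349298963371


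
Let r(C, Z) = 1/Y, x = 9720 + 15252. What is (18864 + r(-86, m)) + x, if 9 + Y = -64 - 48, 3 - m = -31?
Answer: 5304155/121 ≈ 43836.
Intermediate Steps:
m = 34 (m = 3 - 1*(-31) = 3 + 31 = 34)
x = 24972
Y = -121 (Y = -9 + (-64 - 48) = -9 - 112 = -121)
r(C, Z) = -1/121 (r(C, Z) = 1/(-121) = -1/121)
(18864 + r(-86, m)) + x = (18864 - 1/121) + 24972 = 2282543/121 + 24972 = 5304155/121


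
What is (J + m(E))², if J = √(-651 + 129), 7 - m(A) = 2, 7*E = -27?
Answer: -497 + 30*I*√58 ≈ -497.0 + 228.47*I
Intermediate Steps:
E = -27/7 (E = (⅐)*(-27) = -27/7 ≈ -3.8571)
m(A) = 5 (m(A) = 7 - 1*2 = 7 - 2 = 5)
J = 3*I*√58 (J = √(-522) = 3*I*√58 ≈ 22.847*I)
(J + m(E))² = (3*I*√58 + 5)² = (5 + 3*I*√58)²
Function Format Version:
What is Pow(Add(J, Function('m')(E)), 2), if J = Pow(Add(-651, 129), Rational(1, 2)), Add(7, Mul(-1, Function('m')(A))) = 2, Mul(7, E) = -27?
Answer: Add(-497, Mul(30, I, Pow(58, Rational(1, 2)))) ≈ Add(-497.00, Mul(228.47, I))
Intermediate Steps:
E = Rational(-27, 7) (E = Mul(Rational(1, 7), -27) = Rational(-27, 7) ≈ -3.8571)
Function('m')(A) = 5 (Function('m')(A) = Add(7, Mul(-1, 2)) = Add(7, -2) = 5)
J = Mul(3, I, Pow(58, Rational(1, 2))) (J = Pow(-522, Rational(1, 2)) = Mul(3, I, Pow(58, Rational(1, 2))) ≈ Mul(22.847, I))
Pow(Add(J, Function('m')(E)), 2) = Pow(Add(Mul(3, I, Pow(58, Rational(1, 2))), 5), 2) = Pow(Add(5, Mul(3, I, Pow(58, Rational(1, 2)))), 2)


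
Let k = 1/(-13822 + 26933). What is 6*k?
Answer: 6/13111 ≈ 0.00045763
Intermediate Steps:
k = 1/13111 ≈ 7.6272e-5
6*k = 6*(1/13111) = 6/13111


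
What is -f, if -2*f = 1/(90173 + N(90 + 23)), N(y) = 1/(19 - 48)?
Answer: 29/5230032 ≈ 5.5449e-6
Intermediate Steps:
N(y) = -1/29 (N(y) = 1/(-29) = -1/29)
f = -29/5230032 (f = -1/(2*(90173 - 1/29)) = -1/(2*2615016/29) = -1/2*29/2615016 = -29/5230032 ≈ -5.5449e-6)
-f = -1*(-29/5230032) = 29/5230032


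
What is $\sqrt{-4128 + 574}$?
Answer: $i \sqrt{3554} \approx 59.615 i$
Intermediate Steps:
$\sqrt{-4128 + 574} = \sqrt{-3554} = i \sqrt{3554}$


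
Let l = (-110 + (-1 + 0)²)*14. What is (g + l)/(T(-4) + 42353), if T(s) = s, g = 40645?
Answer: 39119/42349 ≈ 0.92373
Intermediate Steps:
l = -1526 (l = (-110 + (-1)²)*14 = (-110 + 1)*14 = -109*14 = -1526)
(g + l)/(T(-4) + 42353) = (40645 - 1526)/(-4 + 42353) = 39119/42349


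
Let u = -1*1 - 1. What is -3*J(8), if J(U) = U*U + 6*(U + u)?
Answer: -300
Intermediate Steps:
u = -2 (u = -1 - 1 = -2)
J(U) = -12 + U**2 + 6*U (J(U) = U*U + 6*(U - 2) = U**2 + 6*(-2 + U) = U**2 + (-12 + 6*U) = -12 + U**2 + 6*U)
-3*J(8) = -3*(-12 + 8**2 + 6*8) = -3*(-12 + 64 + 48) = -3*100 = -300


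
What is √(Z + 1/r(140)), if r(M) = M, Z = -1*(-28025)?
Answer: √137322535/70 ≈ 167.41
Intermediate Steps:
Z = 28025
√(Z + 1/r(140)) = √(28025 + 1/140) = √(3923501/140) = √137322535/70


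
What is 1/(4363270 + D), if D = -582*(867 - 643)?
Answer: 1/4232902 ≈ 2.3624e-7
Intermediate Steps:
D = -130368 (D = -582*224 = -130368)
1/(4363270 + D) = 1/(4363270 - 130368) = 1/4232902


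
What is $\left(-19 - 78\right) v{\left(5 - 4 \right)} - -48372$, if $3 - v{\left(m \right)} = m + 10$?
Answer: $49148$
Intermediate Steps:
$v{\left(m \right)} = -7 - m$ ($v{\left(m \right)} = 3 - \left(m + 10\right) = 3 - \left(10 + m\right) = -7 - m$)
$\left(-19 - 78\right) v{\left(5 - 4 \right)} - -48372 = \left(-19 - 78\right) \left(-7 - \left(5 - 4\right)\right) - -48372 = - 97 \left(-7 - \left(5 - 4\right)\right) + 48372 = - 97 \left(-7 - 1\right) + 48372 = \left(-97\right) \left(-8\right) + 48372 = 776 + 48372 = 49148$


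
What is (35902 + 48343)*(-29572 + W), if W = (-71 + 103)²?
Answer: -2405026260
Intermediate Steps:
W = 1024 (W = 32² = 1024)
(35902 + 48343)*(-29572 + W) = (35902 + 48343)*(-29572 + 1024) = 84245*(-28548) = -2405026260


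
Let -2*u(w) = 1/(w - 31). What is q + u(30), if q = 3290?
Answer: 6581/2 ≈ 3290.5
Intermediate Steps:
u(w) = -1/(2*(-31 + w)) (u(w) = -1/(2*(w - 31)) = -1/(2*(-31 + w)))
q + u(30) = 3290 - 1/(-62 + 2*30) = 3290 - 1/(-62 + 60) = 3290 - 1/(-2) = 3290 - 1*(-1/2) = 3290 + 1/2 = 6581/2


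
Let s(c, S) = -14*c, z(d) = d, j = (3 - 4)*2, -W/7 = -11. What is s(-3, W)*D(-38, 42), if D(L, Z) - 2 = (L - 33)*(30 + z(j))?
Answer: -83412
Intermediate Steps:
W = 77 (W = -7*(-11) = 77)
j = -2 (j = -1*2 = -2)
D(L, Z) = -922 + 28*L (D(L, Z) = 2 + (L - 33)*(30 - 2) = 2 + (-33 + L)*28 = 2 + (-924 + 28*L) = -922 + 28*L)
s(-3, W)*D(-38, 42) = (-14*(-3))*(-922 + 28*(-38)) = 42*(-922 - 1064) = 42*(-1986) = -83412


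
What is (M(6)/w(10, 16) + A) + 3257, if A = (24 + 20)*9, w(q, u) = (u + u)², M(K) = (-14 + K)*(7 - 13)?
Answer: 233795/64 ≈ 3653.0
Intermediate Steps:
M(K) = 84 - 6*K (M(K) = (-14 + K)*(-6) = 84 - 6*K)
w(q, u) = 4*u² (w(q, u) = (2*u)² = 4*u²)
A = 396 (A = 44*9 = 396)
(M(6)/w(10, 16) + A) + 3257 = ((84 - 6*6)/((4*16²)) + 396) + 3257 = ((84 - 36)/((4*256)) + 396) + 3257 = (48/1024 + 396) + 3257 = (48*(1/1024) + 396) + 3257 = (3/64 + 396) + 3257 = 25347/64 + 3257 = 233795/64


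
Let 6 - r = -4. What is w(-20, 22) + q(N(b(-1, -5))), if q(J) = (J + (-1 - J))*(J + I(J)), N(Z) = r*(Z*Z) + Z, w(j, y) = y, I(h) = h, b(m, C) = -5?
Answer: -468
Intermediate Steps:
r = 10 (r = 6 - 1*(-4) = 6 + 4 = 10)
N(Z) = Z + 10*Z² (N(Z) = 10*(Z*Z) + Z = 10*Z² + Z = Z + 10*Z²)
q(J) = -2*J (q(J) = (J + (-1 - J))*(J + J) = -2*J)
w(-20, 22) + q(N(b(-1, -5))) = 22 - (-10)*(1 + 10*(-5)) = 22 - (-10)*(1 - 50) = 22 - (-10)*(-49) = 22 - 2*245 = 22 - 490 = -468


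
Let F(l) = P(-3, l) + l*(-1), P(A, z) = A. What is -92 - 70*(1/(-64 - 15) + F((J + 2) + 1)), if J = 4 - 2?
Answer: 37042/79 ≈ 468.89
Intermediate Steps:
J = 2
F(l) = -3 - l (F(l) = -3 + l*(-1) = -3 - l)
-92 - 70*(1/(-64 - 15) + F((J + 2) + 1)) = -92 - 70*(1/(-64 - 15) + (-3 - ((2 + 2) + 1))) = -92 - 70*(1/(-79) + (-3 - (4 + 1))) = -92 - 70*(-1/79 + (-3 - 1*5)) = -92 - 70*(-1/79 + (-3 - 5)) = -92 - 70*(-1/79 - 8) = -92 - 70*(-633/79) = -92 + 44310/79 = 37042/79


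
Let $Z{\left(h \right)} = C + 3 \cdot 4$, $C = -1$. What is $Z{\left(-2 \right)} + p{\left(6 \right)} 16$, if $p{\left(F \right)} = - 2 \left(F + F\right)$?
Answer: $-373$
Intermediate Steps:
$p{\left(F \right)} = - 4 F$ ($p{\left(F \right)} = - 2 \cdot 2 F = - 4 F$)
$Z{\left(h \right)} = 11$ ($Z{\left(h \right)} = -1 + 3 \cdot 4 = -1 + 12 = 11$)
$Z{\left(-2 \right)} + p{\left(6 \right)} 16 = 11 + \left(-4\right) 6 \cdot 16 = 11 - 384 = -373$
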